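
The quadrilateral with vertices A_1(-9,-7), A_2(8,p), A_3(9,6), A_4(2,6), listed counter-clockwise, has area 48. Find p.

The doubled signed area Σ (x_i y_{i+1} − x_{i+1} y_i) is linear in p.
With p=0 it equals 186; the coefficient of p is -18 (from the two edges through A_2).
So -18·p + 186 = 2·48 = 96 ⇒ p = 5.

5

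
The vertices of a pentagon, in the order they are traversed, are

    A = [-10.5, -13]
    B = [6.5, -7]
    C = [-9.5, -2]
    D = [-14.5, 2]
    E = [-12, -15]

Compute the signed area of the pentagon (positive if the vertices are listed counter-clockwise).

Σ = (158) + (-79.5) + (-48) + (241.5) + (-1.5) = 270.5
Signed area = Σ/2 = 135.25 (positive ⇒ counter-clockwise traversal).

135.25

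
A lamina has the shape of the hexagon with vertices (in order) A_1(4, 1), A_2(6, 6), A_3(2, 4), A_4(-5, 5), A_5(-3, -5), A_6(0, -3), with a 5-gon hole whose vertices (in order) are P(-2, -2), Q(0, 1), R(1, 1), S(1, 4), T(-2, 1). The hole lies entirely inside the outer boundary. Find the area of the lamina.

53

Outer boundary:
Apply Gauss's area formula: 2A = Σ (x_i·y_{i+1} − x_{i+1}·y_i), indices taken mod 6.
Σ = (18) + (12) + (30) + (40) + (9) + (12) = 121
Area = |Σ|/2 = 60.5.
Hole:
Cross-terms: -2, -1, 3, 9, 6  ⇒  Σ = 15
Area = |Σ|/2 = 7.5.
Net area = 60.5 − 7.5 = 53.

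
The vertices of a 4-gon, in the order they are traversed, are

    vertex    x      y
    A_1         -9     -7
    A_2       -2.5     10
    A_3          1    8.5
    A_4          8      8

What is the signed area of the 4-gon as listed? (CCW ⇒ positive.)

Apply the shoelace (surveyor's) formula: 2A = Σ (x_i·y_{i+1} − x_{i+1}·y_i), indices taken mod 4.
Σ = (-107.5) + (-31.25) + (-60) + (16) = -182.75
Signed area = Σ/2 = -91.375 (negative ⇒ clockwise traversal).

-91.375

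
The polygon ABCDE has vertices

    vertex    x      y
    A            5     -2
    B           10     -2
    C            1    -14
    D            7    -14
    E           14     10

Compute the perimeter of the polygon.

|AB| = √((5)² + (0)²) = √25 = 5
|BC| = √((-9)² + (-12)²) = √225 = 15
|CD| = √((6)² + (0)²) = √36 = 6
|DE| = √((7)² + (24)²) = √625 = 25
|EA| = √((-9)² + (-12)²) = √225 = 15
Perimeter = 5 + 15 + 6 + 25 + 15 = 66.

66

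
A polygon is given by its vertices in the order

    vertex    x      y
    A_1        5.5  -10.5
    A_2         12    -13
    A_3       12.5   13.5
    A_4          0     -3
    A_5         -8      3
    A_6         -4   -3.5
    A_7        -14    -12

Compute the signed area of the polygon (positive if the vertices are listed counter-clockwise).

284.75

Apply Gauss's area formula: 2A = Σ (x_i·y_{i+1} − x_{i+1}·y_i), indices taken mod 7.
Σ = (54.5) + (324.5) + (-37.5) + (-24) + (40) + (-1) + (213) = 569.5
Signed area = Σ/2 = 284.75 (positive ⇒ counter-clockwise traversal).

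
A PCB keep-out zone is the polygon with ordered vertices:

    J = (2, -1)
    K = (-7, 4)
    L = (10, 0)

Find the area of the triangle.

Apply the shoelace formula: 2A = Σ (x_i·y_{i+1} − x_{i+1}·y_i), indices taken mod 3.
Σ = (1) + (-40) + (-10) = -49
Area = |Σ|/2 = 24.5.

24.5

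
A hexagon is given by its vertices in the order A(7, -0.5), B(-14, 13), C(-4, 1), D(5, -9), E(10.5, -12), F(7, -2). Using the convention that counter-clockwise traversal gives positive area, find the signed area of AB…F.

Cross-terms: 84, 38, 31, 34.5, 63, 10.5  ⇒  Σ = 261
Signed area = Σ/2 = 130.5 (positive ⇒ counter-clockwise traversal).

130.5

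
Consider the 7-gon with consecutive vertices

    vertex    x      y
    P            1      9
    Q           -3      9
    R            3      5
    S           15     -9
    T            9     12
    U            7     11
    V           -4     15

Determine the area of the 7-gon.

Apply the surveyor's formula: 2A = Σ (x_i·y_{i+1} − x_{i+1}·y_i), indices taken mod 7.
Σ = (36) + (-42) + (-102) + (261) + (15) + (149) + (-51) = 266
Area = |Σ|/2 = 133.

133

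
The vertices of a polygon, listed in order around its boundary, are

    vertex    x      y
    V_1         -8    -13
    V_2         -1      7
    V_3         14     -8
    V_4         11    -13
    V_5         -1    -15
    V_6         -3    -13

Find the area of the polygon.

264

Apply the shoelace (surveyor's) formula: 2A = Σ (x_i·y_{i+1} − x_{i+1}·y_i), indices taken mod 6.
V_1→V_2: (-8)(7) − (-1)(-13) = -69
V_2→V_3: (-1)(-8) − (14)(7) = -90
V_3→V_4: (14)(-13) − (11)(-8) = -94
V_4→V_5: (11)(-15) − (-1)(-13) = -178
V_5→V_6: (-1)(-13) − (-3)(-15) = -32
V_6→V_1: (-3)(-13) − (-8)(-13) = -65
Σ = -528
Area = |Σ|/2 = 264.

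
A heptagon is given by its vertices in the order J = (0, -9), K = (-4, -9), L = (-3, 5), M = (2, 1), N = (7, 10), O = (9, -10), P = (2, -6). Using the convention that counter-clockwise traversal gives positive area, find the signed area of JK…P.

-147.5

Apply the shoelace formula: 2A = Σ (x_i·y_{i+1} − x_{i+1}·y_i), indices taken mod 7.
Σ = (-36) + (-47) + (-13) + (13) + (-160) + (-34) + (-18) = -295
Signed area = Σ/2 = -147.5 (negative ⇒ clockwise traversal).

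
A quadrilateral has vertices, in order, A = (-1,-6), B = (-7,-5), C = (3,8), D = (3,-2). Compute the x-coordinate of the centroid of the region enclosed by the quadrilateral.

Apply Gauss's area formula. First the cross-terms c_i = x_i·y_{i+1} − x_{i+1}·y_i:
  -37, -41, -30, -20  ⇒  2A = -128, A = -64.
Then Σ (x_i + x_{i+1})·c_i = 240, so x̄ = 240 / (6·(-64)) = -0.625.

-0.625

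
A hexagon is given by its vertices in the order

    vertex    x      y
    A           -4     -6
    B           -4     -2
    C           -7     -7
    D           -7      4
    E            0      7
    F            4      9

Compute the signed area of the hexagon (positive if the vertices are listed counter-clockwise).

-72

Σ = (-16) + (14) + (-77) + (-49) + (-28) + (12) = -144
Signed area = Σ/2 = -72 (negative ⇒ clockwise traversal).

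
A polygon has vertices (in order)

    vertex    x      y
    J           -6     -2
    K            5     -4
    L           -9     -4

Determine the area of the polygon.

Apply the shoelace (surveyor's) formula: 2A = Σ (x_i·y_{i+1} − x_{i+1}·y_i), indices taken mod 3.
Cross-terms: 34, -56, -6  ⇒  Σ = -28
Area = |Σ|/2 = 14.

14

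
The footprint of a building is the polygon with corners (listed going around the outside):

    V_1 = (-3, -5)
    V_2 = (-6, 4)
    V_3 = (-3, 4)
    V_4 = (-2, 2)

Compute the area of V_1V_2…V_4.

18

V_1→V_2: (-3)(4) − (-6)(-5) = -42
V_2→V_3: (-6)(4) − (-3)(4) = -12
V_3→V_4: (-3)(2) − (-2)(4) = 2
V_4→V_1: (-2)(-5) − (-3)(2) = 16
Σ = -36
Area = |Σ|/2 = 18.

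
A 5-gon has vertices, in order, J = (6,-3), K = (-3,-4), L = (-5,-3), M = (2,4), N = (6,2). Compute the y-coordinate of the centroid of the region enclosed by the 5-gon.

-17/27

Apply the shoelace formula. First the cross-terms c_i = x_i·y_{i+1} − x_{i+1}·y_i:
  -33, -11, -14, -20, -30  ⇒  2A = -108, A = -54.
Then Σ (y_i + y_{i+1})·c_i = 204, so ȳ = 204 / (6·(-54)) = -17/27.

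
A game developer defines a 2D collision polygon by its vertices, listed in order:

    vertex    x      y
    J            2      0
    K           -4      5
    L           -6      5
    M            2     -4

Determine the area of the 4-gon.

J→K: (2)(5) − (-4)(0) = 10
K→L: (-4)(5) − (-6)(5) = 10
L→M: (-6)(-4) − (2)(5) = 14
M→J: (2)(0) − (2)(-4) = 8
Σ = 42
Area = |Σ|/2 = 21.

21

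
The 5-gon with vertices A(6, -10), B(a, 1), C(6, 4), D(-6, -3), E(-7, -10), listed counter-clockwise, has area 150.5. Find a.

9

The doubled signed area Σ (x_i y_{i+1} − x_{i+1} y_i) is linear in a.
With a=0 it equals 175; the coefficient of a is 14 (from the two edges through B).
So 14·a + 175 = 2·150.5 = 301 ⇒ a = 9.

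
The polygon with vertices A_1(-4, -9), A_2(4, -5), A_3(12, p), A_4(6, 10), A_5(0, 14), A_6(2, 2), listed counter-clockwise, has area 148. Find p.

The doubled signed area Σ (x_i y_{i+1} − x_{i+1} y_i) is linear in p.
With p=0 it equals 282; the coefficient of p is -2 (from the two edges through A_3).
So -2·p + 282 = 2·148 = 296 ⇒ p = -7.

-7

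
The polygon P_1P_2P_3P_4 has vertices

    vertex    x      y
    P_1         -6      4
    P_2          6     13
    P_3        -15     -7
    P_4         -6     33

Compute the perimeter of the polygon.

114

|P_1P_2| = √((12)² + (9)²) = √225 = 15
|P_2P_3| = √((-21)² + (-20)²) = √841 = 29
|P_3P_4| = √((9)² + (40)²) = √1681 = 41
|P_4P_1| = √((0)² + (-29)²) = √841 = 29
Perimeter = 15 + 29 + 41 + 29 = 114.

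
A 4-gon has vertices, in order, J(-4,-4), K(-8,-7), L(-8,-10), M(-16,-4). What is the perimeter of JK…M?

|JK| = √((-4)² + (-3)²) = √25 = 5
|KL| = √((0)² + (-3)²) = √9 = 3
|LM| = √((-8)² + (6)²) = √100 = 10
|MJ| = √((12)² + (0)²) = √144 = 12
Perimeter = 5 + 3 + 10 + 12 = 30.

30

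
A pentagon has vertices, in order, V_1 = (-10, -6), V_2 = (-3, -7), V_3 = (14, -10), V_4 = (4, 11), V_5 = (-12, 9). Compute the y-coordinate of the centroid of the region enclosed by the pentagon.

0.5625

Apply the shoelace formula. First the cross-terms c_i = x_i·y_{i+1} − x_{i+1}·y_i:
  52, 128, 194, 168, 162  ⇒  2A = 704, A = 352.
Then Σ (y_i + y_{i+1})·c_i = 1188, so ȳ = 1188 / (6·352) = 0.5625.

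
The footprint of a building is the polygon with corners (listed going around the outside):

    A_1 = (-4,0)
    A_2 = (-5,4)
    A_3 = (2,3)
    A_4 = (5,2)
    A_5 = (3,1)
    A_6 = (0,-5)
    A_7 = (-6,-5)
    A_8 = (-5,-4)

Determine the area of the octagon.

Apply the surveyor's formula: 2A = Σ (x_i·y_{i+1} − x_{i+1}·y_i), indices taken mod 8.
A_1→A_2: (-4)(4) − (-5)(0) = -16
A_2→A_3: (-5)(3) − (2)(4) = -23
A_3→A_4: (2)(2) − (5)(3) = -11
A_4→A_5: (5)(1) − (3)(2) = -1
A_5→A_6: (3)(-5) − (0)(1) = -15
A_6→A_7: (0)(-5) − (-6)(-5) = -30
A_7→A_8: (-6)(-4) − (-5)(-5) = -1
A_8→A_1: (-5)(0) − (-4)(-4) = -16
Σ = -113
Area = |Σ|/2 = 56.5.

56.5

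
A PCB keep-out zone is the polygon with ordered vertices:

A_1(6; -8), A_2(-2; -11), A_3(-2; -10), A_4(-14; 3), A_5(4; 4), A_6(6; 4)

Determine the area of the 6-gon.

Apply Gauss's area formula: 2A = Σ (x_i·y_{i+1} − x_{i+1}·y_i), indices taken mod 6.
Σ = (-82) + (-2) + (-146) + (-68) + (-8) + (-72) = -378
Area = |Σ|/2 = 189.

189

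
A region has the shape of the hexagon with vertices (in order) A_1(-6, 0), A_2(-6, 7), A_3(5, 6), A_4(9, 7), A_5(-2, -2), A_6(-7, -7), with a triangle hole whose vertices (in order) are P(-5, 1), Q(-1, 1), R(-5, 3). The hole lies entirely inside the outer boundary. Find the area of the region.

Outer boundary:
Apply the shoelace (surveyor's) formula: 2A = Σ (x_i·y_{i+1} − x_{i+1}·y_i), indices taken mod 6.
A_1→A_2: (-6)(7) − (-6)(0) = -42
A_2→A_3: (-6)(6) − (5)(7) = -71
A_3→A_4: (5)(7) − (9)(6) = -19
A_4→A_5: (9)(-2) − (-2)(7) = -4
A_5→A_6: (-2)(-7) − (-7)(-2) = 0
A_6→A_1: (-7)(0) − (-6)(-7) = -42
Σ = -178
Area = |Σ|/2 = 89.
Hole:
Cross-terms: -4, 2, 10  ⇒  Σ = 8
Area = |Σ|/2 = 4.
Net area = 89 − 4 = 85.

85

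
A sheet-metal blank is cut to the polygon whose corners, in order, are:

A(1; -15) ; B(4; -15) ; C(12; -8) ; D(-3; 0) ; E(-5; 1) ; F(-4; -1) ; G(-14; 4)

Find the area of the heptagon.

175.5

Apply the shoelace (surveyor's) formula: 2A = Σ (x_i·y_{i+1} − x_{i+1}·y_i), indices taken mod 7.
Σ = (45) + (148) + (-24) + (-3) + (9) + (-30) + (206) = 351
Area = |Σ|/2 = 175.5.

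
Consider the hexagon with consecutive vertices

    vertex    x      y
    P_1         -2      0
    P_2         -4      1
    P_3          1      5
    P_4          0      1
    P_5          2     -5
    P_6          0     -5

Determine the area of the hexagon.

22

Apply Gauss's area formula: 2A = Σ (x_i·y_{i+1} − x_{i+1}·y_i), indices taken mod 6.
Σ = (-2) + (-21) + (1) + (-2) + (-10) + (-10) = -44
Area = |Σ|/2 = 22.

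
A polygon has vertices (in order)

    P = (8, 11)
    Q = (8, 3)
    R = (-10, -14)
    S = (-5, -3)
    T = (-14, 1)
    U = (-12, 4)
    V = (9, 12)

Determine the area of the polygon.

227

Apply the shoelace (surveyor's) formula: 2A = Σ (x_i·y_{i+1} − x_{i+1}·y_i), indices taken mod 7.
P→Q: (8)(3) − (8)(11) = -64
Q→R: (8)(-14) − (-10)(3) = -82
R→S: (-10)(-3) − (-5)(-14) = -40
S→T: (-5)(1) − (-14)(-3) = -47
T→U: (-14)(4) − (-12)(1) = -44
U→V: (-12)(12) − (9)(4) = -180
V→P: (9)(11) − (8)(12) = 3
Σ = -454
Area = |Σ|/2 = 227.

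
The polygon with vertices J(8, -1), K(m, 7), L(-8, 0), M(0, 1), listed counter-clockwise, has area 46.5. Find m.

Write out the shoelace sum; only the two edges meeting at K involve m:
2·Area = [(8·7 − m·(-1)) + (m·0 − (-8)·7)] + -16
       = 1·m + 96 = 93
⇒ m = -3.

-3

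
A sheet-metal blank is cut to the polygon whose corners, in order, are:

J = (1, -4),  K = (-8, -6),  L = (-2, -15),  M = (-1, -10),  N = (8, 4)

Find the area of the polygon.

Apply the surveyor's formula: 2A = Σ (x_i·y_{i+1} − x_{i+1}·y_i), indices taken mod 5.
J→K: (1)(-6) − (-8)(-4) = -38
K→L: (-8)(-15) − (-2)(-6) = 108
L→M: (-2)(-10) − (-1)(-15) = 5
M→N: (-1)(4) − (8)(-10) = 76
N→J: (8)(-4) − (1)(4) = -36
Σ = 115
Area = |Σ|/2 = 57.5.

57.5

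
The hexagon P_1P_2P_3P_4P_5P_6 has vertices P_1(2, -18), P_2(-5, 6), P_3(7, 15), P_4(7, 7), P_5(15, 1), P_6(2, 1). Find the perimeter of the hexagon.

|P_1P_2| = √((-7)² + (24)²) = √625 = 25
|P_2P_3| = √((12)² + (9)²) = √225 = 15
|P_3P_4| = √((0)² + (-8)²) = √64 = 8
|P_4P_5| = √((8)² + (-6)²) = √100 = 10
|P_5P_6| = √((-13)² + (0)²) = √169 = 13
|P_6P_1| = √((0)² + (-19)²) = √361 = 19
Perimeter = 25 + 15 + 8 + 10 + 13 + 19 = 90.

90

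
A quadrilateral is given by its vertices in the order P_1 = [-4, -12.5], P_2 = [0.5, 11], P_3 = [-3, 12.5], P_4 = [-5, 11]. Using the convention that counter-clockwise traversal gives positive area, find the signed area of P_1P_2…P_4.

Σ = (-37.75) + (39.25) + (29.5) + (106.5) = 137.5
Signed area = Σ/2 = 68.75 (positive ⇒ counter-clockwise traversal).

68.75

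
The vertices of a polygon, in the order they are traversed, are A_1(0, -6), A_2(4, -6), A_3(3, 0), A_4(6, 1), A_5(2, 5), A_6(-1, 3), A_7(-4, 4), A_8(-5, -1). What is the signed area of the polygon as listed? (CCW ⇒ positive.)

73

Apply Gauss's area formula: 2A = Σ (x_i·y_{i+1} − x_{i+1}·y_i), indices taken mod 8.
A_1→A_2: (0)(-6) − (4)(-6) = 24
A_2→A_3: (4)(0) − (3)(-6) = 18
A_3→A_4: (3)(1) − (6)(0) = 3
A_4→A_5: (6)(5) − (2)(1) = 28
A_5→A_6: (2)(3) − (-1)(5) = 11
A_6→A_7: (-1)(4) − (-4)(3) = 8
A_7→A_8: (-4)(-1) − (-5)(4) = 24
A_8→A_1: (-5)(-6) − (0)(-1) = 30
Σ = 146
Signed area = Σ/2 = 73 (positive ⇒ counter-clockwise traversal).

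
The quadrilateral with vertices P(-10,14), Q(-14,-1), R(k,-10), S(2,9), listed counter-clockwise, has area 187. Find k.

The doubled signed area Σ (x_i y_{i+1} − x_{i+1} y_i) is linear in k.
With k=0 it equals 484; the coefficient of k is 10 (from the two edges through R).
So 10·k + 484 = 2·187 = 374 ⇒ k = -11.

-11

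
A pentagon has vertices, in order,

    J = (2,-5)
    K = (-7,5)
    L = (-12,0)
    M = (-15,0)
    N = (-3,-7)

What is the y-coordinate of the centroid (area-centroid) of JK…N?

Apply the surveyor's formula. First the cross-terms c_i = x_i·y_{i+1} − x_{i+1}·y_i:
  -25, 60, 0, 105, 29  ⇒  2A = 169, A = 84.5.
Then Σ (y_i + y_{i+1})·c_i = -783, so ȳ = -783 / (6·84.5) = -261/169.

-261/169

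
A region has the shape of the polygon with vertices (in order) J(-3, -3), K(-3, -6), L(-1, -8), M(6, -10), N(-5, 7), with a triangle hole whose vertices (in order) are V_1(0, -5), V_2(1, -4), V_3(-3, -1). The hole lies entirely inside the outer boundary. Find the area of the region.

Outer boundary:
Apply Gauss's area formula: 2A = Σ (x_i·y_{i+1} − x_{i+1}·y_i), indices taken mod 5.
J→K: (-3)(-6) − (-3)(-3) = 9
K→L: (-3)(-8) − (-1)(-6) = 18
L→M: (-1)(-10) − (6)(-8) = 58
M→N: (6)(7) − (-5)(-10) = -8
N→J: (-5)(-3) − (-3)(7) = 36
Σ = 113
Area = |Σ|/2 = 56.5.
Hole:
Apply Gauss's area formula: 2A = Σ (x_i·y_{i+1} − x_{i+1}·y_i), indices taken mod 3.
V_1→V_2: (0)(-4) − (1)(-5) = 5
V_2→V_3: (1)(-1) − (-3)(-4) = -13
V_3→V_1: (-3)(-5) − (0)(-1) = 15
Σ = 7
Area = |Σ|/2 = 3.5.
Net area = 56.5 − 3.5 = 53.

53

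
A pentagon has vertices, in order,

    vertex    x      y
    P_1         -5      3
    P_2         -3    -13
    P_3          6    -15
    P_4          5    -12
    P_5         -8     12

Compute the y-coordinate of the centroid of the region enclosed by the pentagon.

Apply the shoelace (surveyor's) formula. First the cross-terms c_i = x_i·y_{i+1} − x_{i+1}·y_i:
  74, 123, 3, -36, 36  ⇒  2A = 200, A = 100.
Then Σ (y_i + y_{i+1})·c_i = -3725, so ȳ = -3725 / (6·100) = -149/24.

-149/24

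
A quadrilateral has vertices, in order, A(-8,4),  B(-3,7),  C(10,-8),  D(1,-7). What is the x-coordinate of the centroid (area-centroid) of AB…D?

Apply the shoelace (surveyor's) formula. First the cross-terms c_i = x_i·y_{i+1} − x_{i+1}·y_i:
  -44, -46, -62, -52  ⇒  2A = -204, A = -102.
Then Σ (x_i + x_{i+1})·c_i = -156, so x̄ = -156 / (6·(-102)) = 13/51.

13/51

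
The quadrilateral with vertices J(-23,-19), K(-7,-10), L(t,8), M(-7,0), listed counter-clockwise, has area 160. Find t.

Write out the shoelace sum; only the two edges meeting at L involve t:
2·Area = [((-7)·8 − t·(-10)) + (t·0 − (-7)·8)] + 230
       = 10·t + 230 = 320
⇒ t = 9.

9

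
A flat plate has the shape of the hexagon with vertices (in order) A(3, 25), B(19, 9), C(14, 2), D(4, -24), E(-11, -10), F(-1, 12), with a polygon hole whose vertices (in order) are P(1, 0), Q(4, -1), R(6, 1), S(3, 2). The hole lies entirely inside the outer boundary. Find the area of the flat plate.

685.5

Outer boundary:
Apply the shoelace (surveyor's) formula: 2A = Σ (x_i·y_{i+1} − x_{i+1}·y_i), indices taken mod 6.
Cross-terms: -448, -88, -344, -304, -142, -61  ⇒  Σ = -1387
Area = |Σ|/2 = 693.5.
Hole:
Apply the shoelace (surveyor's) formula: 2A = Σ (x_i·y_{i+1} − x_{i+1}·y_i), indices taken mod 4.
Σ = (-1) + (10) + (9) + (-2) = 16
Area = |Σ|/2 = 8.
Net area = 693.5 − 8 = 685.5.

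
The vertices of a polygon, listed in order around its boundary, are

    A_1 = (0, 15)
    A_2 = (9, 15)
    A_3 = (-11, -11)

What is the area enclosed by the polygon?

Σ = (-135) + (66) + (-165) = -234
Area = |Σ|/2 = 117.

117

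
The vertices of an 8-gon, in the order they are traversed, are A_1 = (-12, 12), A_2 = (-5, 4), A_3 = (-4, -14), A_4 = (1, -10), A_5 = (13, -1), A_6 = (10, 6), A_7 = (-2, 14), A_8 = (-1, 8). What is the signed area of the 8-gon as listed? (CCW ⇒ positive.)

Apply the shoelace formula: 2A = Σ (x_i·y_{i+1} − x_{i+1}·y_i), indices taken mod 8.
Σ = (12) + (86) + (54) + (129) + (88) + (152) + (-2) + (84) = 603
Signed area = Σ/2 = 301.5 (positive ⇒ counter-clockwise traversal).

301.5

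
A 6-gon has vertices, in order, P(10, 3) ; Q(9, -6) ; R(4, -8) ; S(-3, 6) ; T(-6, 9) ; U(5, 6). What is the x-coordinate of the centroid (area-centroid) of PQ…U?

82/21

Apply the shoelace (surveyor's) formula. First the cross-terms c_i = x_i·y_{i+1} − x_{i+1}·y_i:
  -87, -48, 0, 9, -81, -45  ⇒  2A = -252, A = -126.
Then Σ (x_i + x_{i+1})·c_i = -2952, so x̄ = -2952 / (6·(-126)) = 82/21.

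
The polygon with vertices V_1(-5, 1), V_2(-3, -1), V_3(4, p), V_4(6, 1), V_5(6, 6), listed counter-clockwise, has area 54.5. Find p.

The doubled signed area Σ (x_i y_{i+1} − x_{i+1} y_i) is linear in p.
With p=0 it equals 82; the coefficient of p is -9 (from the two edges through V_3).
So -9·p + 82 = 2·54.5 = 109 ⇒ p = -3.

-3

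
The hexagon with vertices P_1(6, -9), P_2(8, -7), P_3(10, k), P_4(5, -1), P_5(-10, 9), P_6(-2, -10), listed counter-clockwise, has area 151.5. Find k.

-6

Write out the shoelace sum; only the two edges meeting at P_3 involve k:
2·Area = [(8·k − 10·(-7)) + (10·(-1) − 5·k)] + 261
       = 3·k + 321 = 303
⇒ k = -6.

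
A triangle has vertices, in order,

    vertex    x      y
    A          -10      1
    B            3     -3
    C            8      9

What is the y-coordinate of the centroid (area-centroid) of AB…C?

7/3

Apply Gauss's area formula. First the cross-terms c_i = x_i·y_{i+1} − x_{i+1}·y_i:
  27, 51, 98  ⇒  2A = 176, A = 88.
Then Σ (y_i + y_{i+1})·c_i = 1232, so ȳ = 1232 / (6·88) = 7/3.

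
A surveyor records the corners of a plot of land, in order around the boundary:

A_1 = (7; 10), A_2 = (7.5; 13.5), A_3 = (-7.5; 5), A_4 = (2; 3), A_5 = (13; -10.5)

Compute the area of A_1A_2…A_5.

134.625

Apply the surveyor's formula: 2A = Σ (x_i·y_{i+1} − x_{i+1}·y_i), indices taken mod 5.
A_1→A_2: (7)(13.5) − (7.5)(10) = 19.5
A_2→A_3: (7.5)(5) − (-7.5)(13.5) = 138.75
A_3→A_4: (-7.5)(3) − (2)(5) = -32.5
A_4→A_5: (2)(-10.5) − (13)(3) = -60
A_5→A_1: (13)(10) − (7)(-10.5) = 203.5
Σ = 269.25
Area = |Σ|/2 = 134.625.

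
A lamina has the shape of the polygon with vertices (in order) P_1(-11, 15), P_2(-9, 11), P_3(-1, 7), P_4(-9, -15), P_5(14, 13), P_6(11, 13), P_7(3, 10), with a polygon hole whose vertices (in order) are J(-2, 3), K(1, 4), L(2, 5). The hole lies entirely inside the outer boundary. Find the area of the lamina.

198

Outer boundary:
Apply the shoelace formula: 2A = Σ (x_i·y_{i+1} − x_{i+1}·y_i), indices taken mod 7.
Cross-terms: 14, -52, 78, 93, 39, 71, 155  ⇒  Σ = 398
Area = |Σ|/2 = 199.
Hole:
Apply the shoelace formula: 2A = Σ (x_i·y_{i+1} − x_{i+1}·y_i), indices taken mod 3.
Σ = (-11) + (-3) + (16) = 2
Area = |Σ|/2 = 1.
Net area = 199 − 1 = 198.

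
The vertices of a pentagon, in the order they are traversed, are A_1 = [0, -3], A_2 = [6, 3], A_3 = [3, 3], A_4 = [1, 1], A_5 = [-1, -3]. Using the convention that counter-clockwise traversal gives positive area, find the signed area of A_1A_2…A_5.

14

Σ = (18) + (9) + (0) + (-2) + (3) = 28
Signed area = Σ/2 = 14 (positive ⇒ counter-clockwise traversal).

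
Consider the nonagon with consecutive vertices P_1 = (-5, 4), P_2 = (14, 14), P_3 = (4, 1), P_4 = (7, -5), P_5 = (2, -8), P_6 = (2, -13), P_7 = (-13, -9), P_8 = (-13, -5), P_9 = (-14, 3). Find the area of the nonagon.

Σ = (-126) + (-42) + (-27) + (-46) + (-10) + (-187) + (-52) + (-109) + (-41) = -640
Area = |Σ|/2 = 320.

320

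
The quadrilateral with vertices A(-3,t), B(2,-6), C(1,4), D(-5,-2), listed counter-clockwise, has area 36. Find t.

Write out the shoelace sum; only the two edges meeting at A involve t:
2·Area = [((-5)·t − (-3)·(-2)) + ((-3)·(-6) − 2·t)] + 32
       = -7·t + 44 = 72
⇒ t = -4.

-4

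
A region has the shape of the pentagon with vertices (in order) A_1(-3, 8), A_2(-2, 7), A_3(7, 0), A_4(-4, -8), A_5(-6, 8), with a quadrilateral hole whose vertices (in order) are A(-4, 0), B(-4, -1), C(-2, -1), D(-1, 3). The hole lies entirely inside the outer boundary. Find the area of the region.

101.5

Outer boundary:
Apply Gauss's area formula: 2A = Σ (x_i·y_{i+1} − x_{i+1}·y_i), indices taken mod 5.
Cross-terms: -5, -49, -56, -80, -24  ⇒  Σ = -214
Area = |Σ|/2 = 107.
Hole:
Apply the shoelace formula: 2A = Σ (x_i·y_{i+1} − x_{i+1}·y_i), indices taken mod 4.
Σ = (4) + (2) + (-7) + (12) = 11
Area = |Σ|/2 = 5.5.
Net area = 107 − 5.5 = 101.5.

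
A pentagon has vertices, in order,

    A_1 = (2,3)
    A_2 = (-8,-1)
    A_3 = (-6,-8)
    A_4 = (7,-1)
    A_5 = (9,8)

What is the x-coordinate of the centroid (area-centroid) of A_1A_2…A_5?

93/218

Apply the surveyor's formula. First the cross-terms c_i = x_i·y_{i+1} − x_{i+1}·y_i:
  22, 58, 62, 65, 11  ⇒  2A = 218, A = 109.
Then Σ (x_i + x_{i+1})·c_i = 279, so x̄ = 279 / (6·109) = 93/218.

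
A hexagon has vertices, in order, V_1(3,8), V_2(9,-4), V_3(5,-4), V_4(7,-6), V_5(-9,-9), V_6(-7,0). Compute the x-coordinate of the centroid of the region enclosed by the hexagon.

-35/169

Apply the shoelace formula. First the cross-terms c_i = x_i·y_{i+1} − x_{i+1}·y_i:
  -84, -16, -2, -117, -63, -56  ⇒  2A = -338, A = -169.
Then Σ (x_i + x_{i+1})·c_i = 210, so x̄ = 210 / (6·(-169)) = -35/169.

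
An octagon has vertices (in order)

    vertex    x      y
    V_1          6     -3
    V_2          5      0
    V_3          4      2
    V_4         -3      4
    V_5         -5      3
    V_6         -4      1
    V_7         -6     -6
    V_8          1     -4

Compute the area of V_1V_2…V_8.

73

Apply Gauss's area formula: 2A = Σ (x_i·y_{i+1} − x_{i+1}·y_i), indices taken mod 8.
V_1→V_2: (6)(0) − (5)(-3) = 15
V_2→V_3: (5)(2) − (4)(0) = 10
V_3→V_4: (4)(4) − (-3)(2) = 22
V_4→V_5: (-3)(3) − (-5)(4) = 11
V_5→V_6: (-5)(1) − (-4)(3) = 7
V_6→V_7: (-4)(-6) − (-6)(1) = 30
V_7→V_8: (-6)(-4) − (1)(-6) = 30
V_8→V_1: (1)(-3) − (6)(-4) = 21
Σ = 146
Area = |Σ|/2 = 73.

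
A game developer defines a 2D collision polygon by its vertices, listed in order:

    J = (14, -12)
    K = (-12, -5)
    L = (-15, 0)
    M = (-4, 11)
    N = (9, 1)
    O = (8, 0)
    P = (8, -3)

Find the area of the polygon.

321.5

Σ = (-214) + (-75) + (-165) + (-103) + (-8) + (-24) + (-54) = -643
Area = |Σ|/2 = 321.5.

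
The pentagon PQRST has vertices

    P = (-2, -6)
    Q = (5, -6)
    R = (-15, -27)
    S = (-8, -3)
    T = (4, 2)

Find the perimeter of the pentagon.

84

|PQ| = √((7)² + (0)²) = √49 = 7
|QR| = √((-20)² + (-21)²) = √841 = 29
|RS| = √((7)² + (24)²) = √625 = 25
|ST| = √((12)² + (5)²) = √169 = 13
|TP| = √((-6)² + (-8)²) = √100 = 10
Perimeter = 7 + 29 + 25 + 13 + 10 = 84.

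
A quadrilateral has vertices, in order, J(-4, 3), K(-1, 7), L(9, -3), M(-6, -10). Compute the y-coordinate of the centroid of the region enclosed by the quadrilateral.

Apply the shoelace formula. First the cross-terms c_i = x_i·y_{i+1} − x_{i+1}·y_i:
  -25, -60, -108, -58  ⇒  2A = -251, A = -125.5.
Then Σ (y_i + y_{i+1})·c_i = 1320, so ȳ = 1320 / (6·(-125.5)) = -440/251.

-440/251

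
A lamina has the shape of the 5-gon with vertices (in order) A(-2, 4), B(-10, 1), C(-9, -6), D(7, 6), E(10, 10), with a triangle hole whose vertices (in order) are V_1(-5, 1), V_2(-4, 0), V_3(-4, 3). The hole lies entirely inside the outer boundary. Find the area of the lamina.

81

Outer boundary:
Σ = (38) + (69) + (-12) + (10) + (60) = 165
Area = |Σ|/2 = 82.5.
Hole:
Apply the shoelace formula: 2A = Σ (x_i·y_{i+1} − x_{i+1}·y_i), indices taken mod 3.
V_1→V_2: (-5)(0) − (-4)(1) = 4
V_2→V_3: (-4)(3) − (-4)(0) = -12
V_3→V_1: (-4)(1) − (-5)(3) = 11
Σ = 3
Area = |Σ|/2 = 1.5.
Net area = 82.5 − 1.5 = 81.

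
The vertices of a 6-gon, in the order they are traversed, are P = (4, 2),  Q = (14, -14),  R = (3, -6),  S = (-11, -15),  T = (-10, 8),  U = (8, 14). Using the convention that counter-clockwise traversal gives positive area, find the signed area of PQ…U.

Σ = (-84) + (-42) + (-111) + (-238) + (-204) + (-40) = -719
Signed area = Σ/2 = -359.5 (negative ⇒ clockwise traversal).

-359.5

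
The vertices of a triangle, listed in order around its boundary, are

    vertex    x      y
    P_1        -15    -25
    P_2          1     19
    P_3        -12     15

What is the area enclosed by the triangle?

254

Apply the shoelace (surveyor's) formula: 2A = Σ (x_i·y_{i+1} − x_{i+1}·y_i), indices taken mod 3.
Σ = (-260) + (243) + (525) = 508
Area = |Σ|/2 = 254.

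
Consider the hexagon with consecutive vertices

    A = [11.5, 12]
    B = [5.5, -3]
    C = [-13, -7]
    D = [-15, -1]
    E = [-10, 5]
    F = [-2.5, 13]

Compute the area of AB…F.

Σ = (-100.5) + (-77.5) + (-92) + (-85) + (-117.5) + (-179.5) = -652
Area = |Σ|/2 = 326.

326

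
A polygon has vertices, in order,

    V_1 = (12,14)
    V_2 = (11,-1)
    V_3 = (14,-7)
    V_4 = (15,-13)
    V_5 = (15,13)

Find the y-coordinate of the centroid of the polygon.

Apply Gauss's area formula. First the cross-terms c_i = x_i·y_{i+1} − x_{i+1}·y_i:
  -166, -63, -77, 390, 54  ⇒  2A = 138, A = 69.
Then Σ (y_i + y_{i+1})·c_i = 1344, so ȳ = 1344 / (6·69) = 224/69.

224/69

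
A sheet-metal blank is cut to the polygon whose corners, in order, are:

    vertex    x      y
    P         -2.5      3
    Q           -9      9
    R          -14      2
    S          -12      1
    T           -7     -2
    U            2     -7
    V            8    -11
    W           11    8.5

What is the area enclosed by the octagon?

Apply the surveyor's formula: 2A = Σ (x_i·y_{i+1} − x_{i+1}·y_i), indices taken mod 8.
Cross-terms: 4.5, 108, 10, 31, 53, 34, 189, 54.25  ⇒  Σ = 483.75
Area = |Σ|/2 = 241.875.

241.875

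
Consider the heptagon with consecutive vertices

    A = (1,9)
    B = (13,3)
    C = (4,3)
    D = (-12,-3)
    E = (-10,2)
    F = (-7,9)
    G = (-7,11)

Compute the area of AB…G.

140.5

Apply the shoelace formula: 2A = Σ (x_i·y_{i+1} − x_{i+1}·y_i), indices taken mod 7.
A→B: (1)(3) − (13)(9) = -114
B→C: (13)(3) − (4)(3) = 27
C→D: (4)(-3) − (-12)(3) = 24
D→E: (-12)(2) − (-10)(-3) = -54
E→F: (-10)(9) − (-7)(2) = -76
F→G: (-7)(11) − (-7)(9) = -14
G→A: (-7)(9) − (1)(11) = -74
Σ = -281
Area = |Σ|/2 = 140.5.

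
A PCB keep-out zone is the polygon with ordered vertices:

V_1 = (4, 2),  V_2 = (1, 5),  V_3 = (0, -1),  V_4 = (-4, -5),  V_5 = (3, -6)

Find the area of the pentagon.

41

V_1→V_2: (4)(5) − (1)(2) = 18
V_2→V_3: (1)(-1) − (0)(5) = -1
V_3→V_4: (0)(-5) − (-4)(-1) = -4
V_4→V_5: (-4)(-6) − (3)(-5) = 39
V_5→V_1: (3)(2) − (4)(-6) = 30
Σ = 82
Area = |Σ|/2 = 41.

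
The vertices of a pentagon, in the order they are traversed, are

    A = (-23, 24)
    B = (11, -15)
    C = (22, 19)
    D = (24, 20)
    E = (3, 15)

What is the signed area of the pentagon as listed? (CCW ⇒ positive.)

Apply Gauss's area formula: 2A = Σ (x_i·y_{i+1} − x_{i+1}·y_i), indices taken mod 5.
Cross-terms: 81, 539, -16, 300, 417  ⇒  Σ = 1321
Signed area = Σ/2 = 660.5 (positive ⇒ counter-clockwise traversal).

660.5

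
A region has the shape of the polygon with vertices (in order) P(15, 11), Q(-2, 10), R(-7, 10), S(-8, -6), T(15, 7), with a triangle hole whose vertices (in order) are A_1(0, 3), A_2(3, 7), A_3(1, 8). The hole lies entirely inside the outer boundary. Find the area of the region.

Outer boundary:
Apply Gauss's area formula: 2A = Σ (x_i·y_{i+1} − x_{i+1}·y_i), indices taken mod 5.
P→Q: (15)(10) − (-2)(11) = 172
Q→R: (-2)(10) − (-7)(10) = 50
R→S: (-7)(-6) − (-8)(10) = 122
S→T: (-8)(7) − (15)(-6) = 34
T→P: (15)(11) − (15)(7) = 60
Σ = 438
Area = |Σ|/2 = 219.
Hole:
A_1→A_2: (0)(7) − (3)(3) = -9
A_2→A_3: (3)(8) − (1)(7) = 17
A_3→A_1: (1)(3) − (0)(8) = 3
Σ = 11
Area = |Σ|/2 = 5.5.
Net area = 219 − 5.5 = 213.5.

213.5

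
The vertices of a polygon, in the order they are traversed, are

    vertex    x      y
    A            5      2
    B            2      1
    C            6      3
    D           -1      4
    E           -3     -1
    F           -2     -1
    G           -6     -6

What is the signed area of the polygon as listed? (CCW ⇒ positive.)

Cross-terms: 1, 0, 27, 13, 1, 6, 18  ⇒  Σ = 66
Signed area = Σ/2 = 33 (positive ⇒ counter-clockwise traversal).

33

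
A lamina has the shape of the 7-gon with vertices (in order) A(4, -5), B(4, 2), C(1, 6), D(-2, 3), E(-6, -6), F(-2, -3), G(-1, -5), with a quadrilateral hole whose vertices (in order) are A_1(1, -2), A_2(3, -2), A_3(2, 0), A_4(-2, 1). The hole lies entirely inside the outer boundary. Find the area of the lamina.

Outer boundary:
Apply the shoelace (surveyor's) formula: 2A = Σ (x_i·y_{i+1} − x_{i+1}·y_i), indices taken mod 7.
A→B: (4)(2) − (4)(-5) = 28
B→C: (4)(6) − (1)(2) = 22
C→D: (1)(3) − (-2)(6) = 15
D→E: (-2)(-6) − (-6)(3) = 30
E→F: (-6)(-3) − (-2)(-6) = 6
F→G: (-2)(-5) − (-1)(-3) = 7
G→A: (-1)(-5) − (4)(-5) = 25
Σ = 133
Area = |Σ|/2 = 66.5.
Hole:
Apply the shoelace (surveyor's) formula: 2A = Σ (x_i·y_{i+1} − x_{i+1}·y_i), indices taken mod 4.
A_1→A_2: (1)(-2) − (3)(-2) = 4
A_2→A_3: (3)(0) − (2)(-2) = 4
A_3→A_4: (2)(1) − (-2)(0) = 2
A_4→A_1: (-2)(-2) − (1)(1) = 3
Σ = 13
Area = |Σ|/2 = 6.5.
Net area = 66.5 − 6.5 = 60.

60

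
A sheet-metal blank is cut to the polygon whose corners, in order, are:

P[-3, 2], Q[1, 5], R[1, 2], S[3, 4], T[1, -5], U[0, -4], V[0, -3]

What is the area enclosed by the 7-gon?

Apply the shoelace formula: 2A = Σ (x_i·y_{i+1} − x_{i+1}·y_i), indices taken mod 7.
Σ = (-17) + (-3) + (-2) + (-19) + (-4) + (0) + (-9) = -54
Area = |Σ|/2 = 27.

27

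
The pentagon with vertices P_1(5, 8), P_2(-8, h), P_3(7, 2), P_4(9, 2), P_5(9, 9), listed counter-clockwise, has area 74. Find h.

Write out the shoelace sum; only the two edges meeting at P_2 involve h:
2·Area = [(5·h − (-8)·8) + ((-8)·2 − 7·h)] + 86
       = -2·h + 134 = 148
⇒ h = -7.

-7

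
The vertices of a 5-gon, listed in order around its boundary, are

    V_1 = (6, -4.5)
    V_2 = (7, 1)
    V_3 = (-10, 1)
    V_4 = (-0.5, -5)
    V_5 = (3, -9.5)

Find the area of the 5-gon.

84.125

V_1→V_2: (6)(1) − (7)(-4.5) = 37.5
V_2→V_3: (7)(1) − (-10)(1) = 17
V_3→V_4: (-10)(-5) − (-0.5)(1) = 50.5
V_4→V_5: (-0.5)(-9.5) − (3)(-5) = 19.75
V_5→V_1: (3)(-4.5) − (6)(-9.5) = 43.5
Σ = 168.25
Area = |Σ|/2 = 84.125.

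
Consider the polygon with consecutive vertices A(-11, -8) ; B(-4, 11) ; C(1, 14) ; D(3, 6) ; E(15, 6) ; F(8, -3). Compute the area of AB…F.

A→B: (-11)(11) − (-4)(-8) = -153
B→C: (-4)(14) − (1)(11) = -67
C→D: (1)(6) − (3)(14) = -36
D→E: (3)(6) − (15)(6) = -72
E→F: (15)(-3) − (8)(6) = -93
F→A: (8)(-8) − (-11)(-3) = -97
Σ = -518
Area = |Σ|/2 = 259.

259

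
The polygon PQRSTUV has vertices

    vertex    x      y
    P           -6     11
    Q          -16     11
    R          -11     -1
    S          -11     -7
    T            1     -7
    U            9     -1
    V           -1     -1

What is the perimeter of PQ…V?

74

|PQ| = √((-10)² + (0)²) = √100 = 10
|QR| = √((5)² + (-12)²) = √169 = 13
|RS| = √((0)² + (-6)²) = √36 = 6
|ST| = √((12)² + (0)²) = √144 = 12
|TU| = √((8)² + (6)²) = √100 = 10
|UV| = √((-10)² + (0)²) = √100 = 10
|VP| = √((-5)² + (12)²) = √169 = 13
Perimeter = 10 + 13 + 6 + 12 + 10 + 10 + 13 = 74.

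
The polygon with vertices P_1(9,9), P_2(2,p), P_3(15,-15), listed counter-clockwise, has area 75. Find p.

Write out the shoelace sum; only the two edges meeting at P_2 involve p:
2·Area = [(9·p − 2·9) + (2·(-15) − 15·p)] + 270
       = -6·p + 222 = 150
⇒ p = 12.

12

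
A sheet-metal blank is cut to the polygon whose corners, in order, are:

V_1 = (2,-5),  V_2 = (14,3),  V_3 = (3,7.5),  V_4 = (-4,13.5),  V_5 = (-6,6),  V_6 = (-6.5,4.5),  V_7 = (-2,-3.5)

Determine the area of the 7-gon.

V_1→V_2: (2)(3) − (14)(-5) = 76
V_2→V_3: (14)(7.5) − (3)(3) = 96
V_3→V_4: (3)(13.5) − (-4)(7.5) = 70.5
V_4→V_5: (-4)(6) − (-6)(13.5) = 57
V_5→V_6: (-6)(4.5) − (-6.5)(6) = 12
V_6→V_7: (-6.5)(-3.5) − (-2)(4.5) = 31.75
V_7→V_1: (-2)(-5) − (2)(-3.5) = 17
Σ = 360.25
Area = |Σ|/2 = 180.125.

180.125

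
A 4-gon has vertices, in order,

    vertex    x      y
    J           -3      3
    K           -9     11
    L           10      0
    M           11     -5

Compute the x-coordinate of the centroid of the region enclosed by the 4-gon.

236/111

Apply the shoelace formula. First the cross-terms c_i = x_i·y_{i+1} − x_{i+1}·y_i:
  -6, -110, -50, 18  ⇒  2A = -148, A = -74.
Then Σ (x_i + x_{i+1})·c_i = -944, so x̄ = -944 / (6·(-74)) = 236/111.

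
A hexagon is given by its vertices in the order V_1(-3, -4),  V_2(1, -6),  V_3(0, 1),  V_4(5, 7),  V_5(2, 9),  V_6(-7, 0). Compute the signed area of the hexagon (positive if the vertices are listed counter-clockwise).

70

Σ = (22) + (1) + (-5) + (31) + (63) + (28) = 140
Signed area = Σ/2 = 70 (positive ⇒ counter-clockwise traversal).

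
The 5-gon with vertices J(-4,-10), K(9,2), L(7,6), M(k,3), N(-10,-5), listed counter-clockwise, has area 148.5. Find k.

The doubled signed area Σ (x_i y_{i+1} − x_{i+1} y_i) is linear in k.
With k=0 it equals 253; the coefficient of k is -11 (from the two edges through M).
So -11·k + 253 = 2·148.5 = 297 ⇒ k = -4.

-4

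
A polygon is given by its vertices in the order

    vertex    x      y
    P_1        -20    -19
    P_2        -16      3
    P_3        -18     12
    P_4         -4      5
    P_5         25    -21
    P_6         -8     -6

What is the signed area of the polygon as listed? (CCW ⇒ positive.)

-435.5

Apply the surveyor's formula: 2A = Σ (x_i·y_{i+1} − x_{i+1}·y_i), indices taken mod 6.
P_1→P_2: (-20)(3) − (-16)(-19) = -364
P_2→P_3: (-16)(12) − (-18)(3) = -138
P_3→P_4: (-18)(5) − (-4)(12) = -42
P_4→P_5: (-4)(-21) − (25)(5) = -41
P_5→P_6: (25)(-6) − (-8)(-21) = -318
P_6→P_1: (-8)(-19) − (-20)(-6) = 32
Σ = -871
Signed area = Σ/2 = -435.5 (negative ⇒ clockwise traversal).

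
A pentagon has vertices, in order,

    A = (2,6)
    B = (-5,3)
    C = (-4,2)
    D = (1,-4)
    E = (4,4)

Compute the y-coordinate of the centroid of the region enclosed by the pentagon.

Apply the shoelace (surveyor's) formula. First the cross-terms c_i = x_i·y_{i+1} − x_{i+1}·y_i:
  36, 2, 14, 20, 16  ⇒  2A = 88, A = 44.
Then Σ (y_i + y_{i+1})·c_i = 466, so ȳ = 466 / (6·44) = 233/132.

233/132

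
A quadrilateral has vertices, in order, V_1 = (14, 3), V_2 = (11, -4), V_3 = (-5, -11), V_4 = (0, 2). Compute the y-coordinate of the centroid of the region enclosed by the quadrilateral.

-359/134

Apply the surveyor's formula. First the cross-terms c_i = x_i·y_{i+1} − x_{i+1}·y_i:
  -89, -141, -10, -28  ⇒  2A = -268, A = -134.
Then Σ (y_i + y_{i+1})·c_i = 2154, so ȳ = 2154 / (6·(-134)) = -359/134.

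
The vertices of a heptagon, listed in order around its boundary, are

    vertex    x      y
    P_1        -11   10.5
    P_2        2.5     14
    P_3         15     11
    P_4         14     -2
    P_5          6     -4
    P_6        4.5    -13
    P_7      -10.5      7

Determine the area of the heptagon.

Apply the shoelace formula: 2A = Σ (x_i·y_{i+1} − x_{i+1}·y_i), indices taken mod 7.
Σ = (-180.25) + (-182.5) + (-184) + (-44) + (-60) + (-105) + (-33.25) = -789
Area = |Σ|/2 = 394.5.

394.5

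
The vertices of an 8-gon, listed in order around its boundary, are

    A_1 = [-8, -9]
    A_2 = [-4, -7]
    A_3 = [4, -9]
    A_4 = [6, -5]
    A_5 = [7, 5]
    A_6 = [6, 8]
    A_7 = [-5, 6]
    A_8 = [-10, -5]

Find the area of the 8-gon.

Apply Gauss's area formula: 2A = Σ (x_i·y_{i+1} − x_{i+1}·y_i), indices taken mod 8.
A_1→A_2: (-8)(-7) − (-4)(-9) = 20
A_2→A_3: (-4)(-9) − (4)(-7) = 64
A_3→A_4: (4)(-5) − (6)(-9) = 34
A_4→A_5: (6)(5) − (7)(-5) = 65
A_5→A_6: (7)(8) − (6)(5) = 26
A_6→A_7: (6)(6) − (-5)(8) = 76
A_7→A_8: (-5)(-5) − (-10)(6) = 85
A_8→A_1: (-10)(-9) − (-8)(-5) = 50
Σ = 420
Area = |Σ|/2 = 210.

210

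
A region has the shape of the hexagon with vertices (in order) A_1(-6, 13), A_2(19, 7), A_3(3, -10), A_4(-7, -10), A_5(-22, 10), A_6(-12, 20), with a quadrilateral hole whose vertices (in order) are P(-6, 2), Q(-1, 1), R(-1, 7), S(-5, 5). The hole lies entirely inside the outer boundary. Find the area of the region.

603

Outer boundary:
Apply the shoelace (surveyor's) formula: 2A = Σ (x_i·y_{i+1} − x_{i+1}·y_i), indices taken mod 6.
Σ = (-289) + (-211) + (-100) + (-290) + (-320) + (-36) = -1246
Area = |Σ|/2 = 623.
Hole:
Apply the shoelace (surveyor's) formula: 2A = Σ (x_i·y_{i+1} − x_{i+1}·y_i), indices taken mod 4.
P→Q: (-6)(1) − (-1)(2) = -4
Q→R: (-1)(7) − (-1)(1) = -6
R→S: (-1)(5) − (-5)(7) = 30
S→P: (-5)(2) − (-6)(5) = 20
Σ = 40
Area = |Σ|/2 = 20.
Net area = 623 − 20 = 603.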